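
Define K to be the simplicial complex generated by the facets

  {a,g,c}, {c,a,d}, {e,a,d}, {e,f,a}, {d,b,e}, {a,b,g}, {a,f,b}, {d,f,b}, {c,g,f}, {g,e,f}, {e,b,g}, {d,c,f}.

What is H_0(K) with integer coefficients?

H_0 ≅ Z.

Take the total order a < b < c < d < e < f < g on the vertex set. Then K (dimension 2) consists of the simplices:

  0-simplices (7): a, b, c, d, e, f, g
  1-simplices (18): ab, ac, ad, ae, af, ag, bd, be, bf, bg, cd, cf, cg, de, df, ef, eg, fg
  2-simplices (12): abf, abg, acd, acg, ade, aef, bde, bdf, beg, cdf, cfg, efg

so the chain groups are C_0 ≅ Z^7, C_1 ≅ Z^18, C_2 ≅ Z^12.

The boundary map ∂_1: C_1 → C_0 maps an edge to its endpoints' difference, ∂[p,q] = q − p. For instance
  ∂de = e − d.
The 7×18 boundary matrix has rank 6 and Smith normal form diag(1,1,1,1,1,1).

Boundary ∂_2: C_2 → C_1 maps a triangle to the signed sum of its edges. For instance
  ∂cdf = df − cf + cd,
  ∂abg = bg − ag + ab.
As a 18×12 matrix over Z this has rank 12, with invariant factors (1,1,1,1,1,1,1,1,1,1,1,2).

From H_k ≅ ker(∂_k) / im(∂_{k+1}) we obtain:

  H_0: rank C_0 − rank ∂_1 = 7 − 6 = 1, and the invariant factors of ∂_1 are all 1, so H_0 = Z.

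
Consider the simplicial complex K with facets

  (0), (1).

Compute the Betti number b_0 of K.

b_0 = 2.

Order the vertices as 0 < 1. Listing each simplex with vertices in this order, K has dimension 0 with simplices:

  0-simplices (2): [0], [1]

so the chain groups are C_0 ≅ Z^2.

Computing H_k = (kernel of ∂_k) / (image of ∂_{k+1}):

  H_0: rank C_0 − rank ∂_1 = 2 − 0 = 2, and there is no ∂_1, so H_0 ≅ Z^2.

Hence the Betti numbers are b_0 = 2.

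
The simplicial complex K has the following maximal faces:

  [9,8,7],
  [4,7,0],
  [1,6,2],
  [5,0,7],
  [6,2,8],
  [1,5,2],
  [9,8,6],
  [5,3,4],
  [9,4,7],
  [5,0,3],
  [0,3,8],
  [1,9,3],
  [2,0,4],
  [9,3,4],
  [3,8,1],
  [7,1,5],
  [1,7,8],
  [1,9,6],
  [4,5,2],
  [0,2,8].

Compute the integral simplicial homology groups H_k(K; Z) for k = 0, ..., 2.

Fix the vertex order 0 < 1 < 2 < 3 < 4 < 5 < 6 < 7 < 8 < 9 and write every simplex with vertices in increasing order. Then dim K = 2 and the simplices of K are:

  0-simplices (10): [0], [1], [2], [3], [4], [5], [6], [7], [8], [9]
  1-simplices (30): (30 of them)
  2-simplices (20): (20 of them)

giving chain groups C_0 ≅ Z^10, C_1 ≅ Z^30, C_2 ≅ Z^20.

Boundary ∂_1: C_1 → C_0 sends each edge [p,q] (with p < q) to q − p. For instance
  ∂[1,6] = [6] − [1].
This gives a 10×30 integer matrix of rank 9; reducing to Smith normal form yields diagonal entries (1,1,1,1,1,1,1,1,1).

The boundary map ∂_2: C_2 → C_1 acts by ∂[p,q,r] = [q,r] − [p,r] + [p,q]. For instance
  ∂[7,8,9] = [8,9] − [7,9] + [7,8],
  ∂[2,4,5] = [4,5] − [2,5] + [2,4].
This gives a 30×20 integer matrix of rank 20; reducing to Smith normal form yields diagonal entries (1,1,1,1,1,1,1,1,1,1,1,1,1,1,1,1,1,1,1,2).

Computing H_k = (kernel of ∂_k) / (image of ∂_{k+1}):

  H_0: rank C_0 − rank ∂_1 = 10 − 9 = 1, and the invariant factors of ∂_1 are all 1, so H_0 = Z.
  H_1: rank ker ∂_1 − rank ∂_2 = (30 − 9) − 20 = 1, and ∂_2 has invariant factor 2 > 1, so H_1 = Z ⊕ Z/2.
  H_2: rank ker ∂_2 − rank ∂_3 = (20 − 20) − 0 = 0, and there is no ∂_3, so H_2 = 0.

As a check, the Euler characteristic is 10 − 30 + 20 = 0, which agrees with 1 − 1 + 0 = 0.

H_0 = Z,  H_1 = Z ⊕ Z/2,  H_2 = 0.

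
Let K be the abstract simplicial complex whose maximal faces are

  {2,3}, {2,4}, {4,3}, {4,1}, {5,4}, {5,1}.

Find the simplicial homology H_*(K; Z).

Fix the vertex order 1 < 2 < 3 < 4 < 5 and write every simplex with vertices in increasing order. Then dim K = 1 and the simplices of K are:

  0-simplices (5): [1], [2], [3], [4], [5]
  1-simplices (6): [1,4], [1,5], [2,3], [2,4], [3,4], [4,5]

so the chain groups are C_0 ≅ Z^5, C_1 ≅ Z^6.

The boundary map ∂_1: C_1 → C_0 is given by ∂[p,q] = [q] − [p].
The 5×6 boundary matrix has rank 4 and Smith normal form diag(1,1,1,1).

Now H_k = ker ∂_k / im ∂_{k+1}, so:

  H_0: rank C_0 − rank ∂_1 = 5 − 4 = 1, and the invariant factors of ∂_1 are all 1, so H_0 = Z.
  H_1: rank ker ∂_1 − rank ∂_2 = (6 − 4) − 0 = 2, and there is no ∂_2, so H_1 = Z^2.

H_0 ≅ Z,  H_1 ≅ Z^2.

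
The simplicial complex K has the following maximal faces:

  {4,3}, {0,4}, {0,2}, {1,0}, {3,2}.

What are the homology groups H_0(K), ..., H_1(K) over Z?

H_0 = Z,  H_1 = Z.

Fix the vertex order 0 < 1 < 2 < 3 < 4 and write every simplex with vertices in increasing order. Then dim K = 1 and the simplices of K are:

  0-simplices (5): [0], [1], [2], [3], [4]
  1-simplices (5): [0,1], [0,2], [0,4], [2,3], [3,4]

Hence C_0 ≅ Z^5, C_1 ≅ Z^5.

The boundary map ∂_1: C_1 → C_0 is given by ∂[p,q] = [q] − [p]. For instance
  ∂[2,3] = [3] − [2].
As a 5×5 matrix over Z this has rank 4, with invariant factors (1,1,1,1).

Now H_k = ker ∂_k / im ∂_{k+1}, so:

  H_0: rank C_0 − rank ∂_1 = 5 − 4 = 1, and the invariant factors of ∂_1 are all 1, so H_0 = Z.
  H_1: rank ker ∂_1 − rank ∂_2 = (5 − 4) − 0 = 1, and there is no ∂_2, so H_1 = Z.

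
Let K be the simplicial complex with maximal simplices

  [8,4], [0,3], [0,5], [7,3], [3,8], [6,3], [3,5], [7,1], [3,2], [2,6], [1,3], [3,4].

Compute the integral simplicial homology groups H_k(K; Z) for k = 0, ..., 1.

H_0 = Z,  H_1 = Z^4.

We work with the vertex ordering 0 < 1 < 2 < 3 < 4 < 5 < 6 < 7 < 8. The simplices of K, each written with vertices in increasing order, are:

  0-simplices (9): [0], [1], [2], [3], [4], [5], [6], [7], [8]
  1-simplices (12): [0,3], [0,5], [1,3], [1,7], [2,3], [2,6], [3,4], [3,5], [3,6], [3,7], [3,8], [4,8]

Hence C_0 ≅ Z^9, C_1 ≅ Z^12.

∂_1: C_1 → C_0 maps an edge to its endpoints' difference, ∂[p,q] = q − p. For instance
  ∂[1,7] = [7] − [1].
The 9×12 boundary matrix has rank 8 and Smith normal form diag(1,1,1,1,1,1,1,1).

Now H_k = ker ∂_k / im ∂_{k+1}, so:

  H_0: rank C_0 − rank ∂_1 = 9 − 8 = 1, and the invariant factors of ∂_1 are all 1, so H_0 ≅ Z.
  H_1: rank ker ∂_1 − rank ∂_2 = (12 − 8) − 0 = 4, and there is no ∂_2, so H_1 ≅ Z^4.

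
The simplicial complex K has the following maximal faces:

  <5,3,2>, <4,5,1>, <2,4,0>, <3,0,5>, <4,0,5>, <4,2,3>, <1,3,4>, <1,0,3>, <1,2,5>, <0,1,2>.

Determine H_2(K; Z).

Fix the vertex order 0 < 1 < 2 < 3 < 4 < 5 and write every simplex with vertices in increasing order. Then dim K = 2 and the simplices of K are:

  0-simplices (6): [0], [1], [2], [3], [4], [5]
  1-simplices (15): [0,1], [0,2], [0,3], [0,4], [0,5], [1,2], [1,3], [1,4], [1,5], [2,3], [2,4], [2,5], [3,4], [3,5], [4,5]
  2-simplices (10): [0,1,2], [0,1,3], [0,2,4], [0,3,5], [0,4,5], [1,2,5], [1,3,4], [1,4,5], [2,3,4], [2,3,5]

Hence C_0 ≅ Z^6, C_1 ≅ Z^15, C_2 ≅ Z^10.

The boundary map ∂_1: C_1 → C_0 is given by ∂[p,q] = [q] − [p].
The resulting 6×15 matrix has rank 5, and its Smith normal form has invariant factors (1,1,1,1,1).

The boundary map ∂_2: C_2 → C_1 acts by ∂[p,q,r] = [q,r] − [p,r] + [p,q]. For instance
  ∂[1,4,5] = [4,5] − [1,5] + [1,4],
  ∂[1,2,5] = [2,5] − [1,5] + [1,2].
As a 15×10 matrix over Z this has rank 10, with invariant factors (1,1,1,1,1,1,1,1,1,2).

From H_k ≅ ker(∂_k) / im(∂_{k+1}) we obtain:

  H_2: rank ker ∂_2 − rank ∂_3 = (10 − 10) − 0 = 0, and there is no ∂_3, so H_2 = 0.

(K is a triangulation of the real projective plane RP^2.)

H_2 = 0.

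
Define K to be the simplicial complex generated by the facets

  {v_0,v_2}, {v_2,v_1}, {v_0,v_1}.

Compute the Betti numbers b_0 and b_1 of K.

b_0 = 1, b_1 = 1.

Take the total order v_0 < v_1 < v_2 on the vertex set. Then K (dimension 1) consists of the simplices:

  0-simplices (3): [v_0], [v_1], [v_2]
  1-simplices (3): [v_0,v_1], [v_0,v_2], [v_1,v_2]

Hence C_0 ≅ Z^3, C_1 ≅ Z^3.

The boundary map ∂_1: C_1 → C_0 sends each edge [p,q] (with p < q) to q − p. For instance
  ∂[v_1,v_2] = [v_2] − [v_1].
The 3×3 boundary matrix has rank 2 and Smith normal form diag(1,1).

From H_k ≅ ker(∂_k) / im(∂_{k+1}) we obtain:

  H_0: rank C_0 − rank ∂_1 = 3 − 2 = 1, and the invariant factors of ∂_1 are all 1, so H_0 = Z.
  H_1: rank ker ∂_1 − rank ∂_2 = (3 − 2) − 0 = 1, and there is no ∂_2, so H_1 = Z.

(K is a triangulation of the circle S^1.)

Hence the Betti numbers are b_0 = 1, b_1 = 1.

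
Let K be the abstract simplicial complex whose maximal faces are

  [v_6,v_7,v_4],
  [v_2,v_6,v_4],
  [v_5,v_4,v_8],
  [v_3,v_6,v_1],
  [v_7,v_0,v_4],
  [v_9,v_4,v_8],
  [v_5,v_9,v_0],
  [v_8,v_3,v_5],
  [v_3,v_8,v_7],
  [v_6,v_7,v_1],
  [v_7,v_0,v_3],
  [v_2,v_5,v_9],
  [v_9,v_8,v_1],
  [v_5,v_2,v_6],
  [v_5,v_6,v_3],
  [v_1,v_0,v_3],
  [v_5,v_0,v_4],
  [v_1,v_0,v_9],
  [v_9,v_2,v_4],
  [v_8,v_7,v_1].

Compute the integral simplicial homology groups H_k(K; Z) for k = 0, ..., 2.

H_0 ≅ Z,  H_1 ≅ Z ⊕ Z/2Z,  H_2 = 0.

We work with the vertex ordering v_0 < v_1 < v_2 < v_3 < v_4 < v_5 < v_6 < v_7 < v_8 < v_9. The simplices of K, each written with vertices in increasing order, are:

  0-simplices (10): [v_0], [v_1], [v_2], [v_3], [v_4], [v_5], [v_6], [v_7], [v_8], [v_9]
  1-simplices (30): (30 of them)
  2-simplices (20): (20 of them)

giving chain groups C_0 ≅ Z^10, C_1 ≅ Z^30, C_2 ≅ Z^20.

∂_1: C_1 → C_0 is given by ∂[p,q] = [q] − [p]. For instance
  ∂[v_2,v_5] = [v_5] − [v_2].
This gives a 10×30 integer matrix of rank 9; reducing to Smith normal form yields diagonal entries (1,1,1,1,1,1,1,1,1).

Boundary ∂_2: C_2 → C_1 sends each 2-simplex [p,q,r] to [q,r] − [p,r] + [p,q]. For instance
  ∂[v_1,v_8,v_9] = [v_8,v_9] − [v_1,v_9] + [v_1,v_8],
  ∂[v_1,v_6,v_7] = [v_6,v_7] − [v_1,v_7] + [v_1,v_6].
The 30×20 boundary matrix has rank 20 and Smith normal form diag(1,1,1,1,1,1,1,1,1,1,1,1,1,1,1,1,1,1,1,2).

From H_k ≅ ker(∂_k) / im(∂_{k+1}) we obtain:

  H_0: rank C_0 − rank ∂_1 = 10 − 9 = 1, and the invariant factors of ∂_1 are all 1, so H_0 ≅ Z.
  H_1: rank ker ∂_1 − rank ∂_2 = (30 − 9) − 20 = 1, and ∂_2 has invariant factor 2 > 1, so H_1 ≅ Z ⊕ Z/2Z.
  H_2: rank ker ∂_2 − rank ∂_3 = (20 − 20) − 0 = 0, and there is no ∂_3, so H_2 ≅ 0.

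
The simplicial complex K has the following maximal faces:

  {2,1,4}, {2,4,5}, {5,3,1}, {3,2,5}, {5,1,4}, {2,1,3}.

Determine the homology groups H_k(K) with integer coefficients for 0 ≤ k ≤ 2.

Take the total order 1 < 2 < 3 < 4 < 5 on the vertex set. Then K (dimension 2) consists of the simplices:

  0-simplices (5): [1], [2], [3], [4], [5]
  1-simplices (9): [1,2], [1,3], [1,4], [1,5], [2,3], [2,4], [2,5], [3,5], [4,5]
  2-simplices (6): [1,2,3], [1,2,4], [1,3,5], [1,4,5], [2,3,5], [2,4,5]

Hence C_0 ≅ Z^5, C_1 ≅ Z^9, C_2 ≅ Z^6.

The boundary map ∂_1: C_1 → C_0 is given by ∂[p,q] = [q] − [p]. For instance
  ∂[1,5] = [5] − [1].
This gives a 5×9 integer matrix of rank 4; reducing to Smith normal form yields diagonal entries (1,1,1,1).

∂_2: C_2 → C_1 sends each 2-simplex [p,q,r] to [q,r] − [p,r] + [p,q]. For instance
  ∂[1,2,3] = [2,3] − [1,3] + [1,2],
  ∂[2,3,5] = [3,5] − [2,5] + [2,3].
This gives a 9×6 integer matrix of rank 5; reducing to Smith normal form yields diagonal entries (1,1,1,1,1).

From H_k ≅ ker(∂_k) / im(∂_{k+1}) we obtain:

  H_0: rank C_0 − rank ∂_1 = 5 − 4 = 1, and the invariant factors of ∂_1 are all 1, so H_0 ≅ Z.
  H_1: rank ker ∂_1 − rank ∂_2 = (9 − 4) − 5 = 0, and the invariant factors of ∂_2 are all 1, so H_1 ≅ 0.
  H_2: rank ker ∂_2 − rank ∂_3 = (6 − 5) − 0 = 1, and there is no ∂_3, so H_2 ≅ Z.

(K is a triangulation of the 2-sphere S^2.)

H_0 ≅ Z,  H_1 = 0,  H_2 ≅ Z.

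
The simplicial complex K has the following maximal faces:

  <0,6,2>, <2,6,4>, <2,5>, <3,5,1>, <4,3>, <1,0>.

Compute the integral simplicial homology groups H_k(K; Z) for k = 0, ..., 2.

We work with the vertex ordering 0 < 1 < 2 < 3 < 4 < 5 < 6. The simplices of K, each written with vertices in increasing order, are:

  0-simplices (7): [0], [1], [2], [3], [4], [5], [6]
  1-simplices (11): [0,1], [0,2], [0,6], [1,3], [1,5], [2,4], [2,5], [2,6], [3,4], [3,5], [4,6]
  2-simplices (3): [0,2,6], [1,3,5], [2,4,6]

giving chain groups C_0 ≅ Z^7, C_1 ≅ Z^11, C_2 ≅ Z^3.

Boundary ∂_1: C_1 → C_0 sends each edge [p,q] (with p < q) to q − p.
This gives a 7×11 integer matrix of rank 6; reducing to Smith normal form yields diagonal entries (1,1,1,1,1,1).

∂_2: C_2 → C_1 acts by ∂[p,q,r] = [q,r] − [p,r] + [p,q]. For instance
  ∂[1,3,5] = [3,5] − [1,5] + [1,3],
  ∂[0,2,6] = [2,6] − [0,6] + [0,2].
As a 11×3 matrix over Z this has rank 3, with invariant factors (1,1,1).

From H_k ≅ ker(∂_k) / im(∂_{k+1}) we obtain:

  H_0: rank C_0 − rank ∂_1 = 7 − 6 = 1, and the invariant factors of ∂_1 are all 1, so H_0 ≅ Z.
  H_1: rank ker ∂_1 − rank ∂_2 = (11 − 6) − 3 = 2, and the invariant factors of ∂_2 are all 1, so H_1 ≅ Z^2.
  H_2: rank ker ∂_2 − rank ∂_3 = (3 − 3) − 0 = 0, and there is no ∂_3, so H_2 ≅ 0.

As a check, the Euler characteristic is 7 − 11 + 3 = -1, which agrees with 1 − 2 + 0 = -1.

H_0 ≅ Z,  H_1 ≅ Z^2,  H_2 = 0.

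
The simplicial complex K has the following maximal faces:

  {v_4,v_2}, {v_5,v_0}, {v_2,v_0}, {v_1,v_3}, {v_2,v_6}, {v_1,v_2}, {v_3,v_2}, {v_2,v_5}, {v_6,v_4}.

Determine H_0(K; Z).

H_0 = Z.

Fix the vertex order v_0 < v_1 < v_2 < v_3 < v_4 < v_5 < v_6 and write every simplex with vertices in increasing order. Then dim K = 1 and the simplices of K are:

  0-simplices (7): [v_0], [v_1], [v_2], [v_3], [v_4], [v_5], [v_6]
  1-simplices (9): [v_0,v_2], [v_0,v_5], [v_1,v_2], [v_1,v_3], [v_2,v_3], [v_2,v_4], [v_2,v_5], [v_2,v_6], [v_4,v_6]

so the chain groups are C_0 ≅ Z^7, C_1 ≅ Z^9.

Boundary ∂_1: C_1 → C_0 maps an edge to its endpoints' difference, ∂[p,q] = q − p. For instance
  ∂[v_4,v_6] = [v_6] − [v_4].
As a 7×9 matrix over Z this has rank 6, with invariant factors (1,1,1,1,1,1).

Reading off H_k = ker ∂_k / im ∂_{k+1}:

  H_0: rank C_0 − rank ∂_1 = 7 − 6 = 1, and the invariant factors of ∂_1 are all 1, so H_0 ≅ Z.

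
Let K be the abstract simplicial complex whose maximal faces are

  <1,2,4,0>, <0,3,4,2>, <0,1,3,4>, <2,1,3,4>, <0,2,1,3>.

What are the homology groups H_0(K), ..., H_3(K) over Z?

Order the vertices as 0 < 1 < 2 < 3 < 4. Listing each simplex with vertices in this order, K has dimension 3 with simplices:

  0-simplices (5): [0], [1], [2], [3], [4]
  1-simplices (10): [0,1], [0,2], [0,3], [0,4], [1,2], [1,3], [1,4], [2,3], [2,4], [3,4]
  2-simplices (10): [0,1,2], [0,1,3], [0,1,4], [0,2,3], [0,2,4], [0,3,4], [1,2,3], [1,2,4], [1,3,4], [2,3,4]
  3-simplices (5): [0,1,2,3], [0,1,2,4], [0,1,3,4], [0,2,3,4], [1,2,3,4]

Hence C_0 ≅ Z^5, C_1 ≅ Z^10, C_2 ≅ Z^10, C_3 ≅ Z^5.

∂_1: C_1 → C_0 maps an edge to its endpoints' difference, ∂[p,q] = q − p.
As a 5×10 matrix over Z this has rank 4, with invariant factors (1,1,1,1).

Boundary ∂_2: C_2 → C_1 maps a triangle to the signed sum of its edges. For instance
  ∂[0,1,3] = [1,3] − [0,3] + [0,1],
  ∂[0,1,2] = [1,2] − [0,2] + [0,1].
The 10×10 boundary matrix has rank 6 and Smith normal form diag(1,1,1,1,1,1).

The boundary map ∂_3: C_3 → C_2 sends each 3-simplex σ to the alternating sum Σ_i (−1)^i (σ with its i-th vertex removed). For instance
  ∂[0,1,3,4] = [1,3,4] − [0,3,4] + [0,1,4] − [0,1,3],
  ∂[0,1,2,4] = [1,2,4] − [0,2,4] + [0,1,4] − [0,1,2].
As a 10×5 matrix over Z this has rank 4, with invariant factors (1,1,1,1).

From H_k ≅ ker(∂_k) / im(∂_{k+1}) we obtain:

  H_0: rank C_0 − rank ∂_1 = 5 − 4 = 1, and the invariant factors of ∂_1 are all 1, so H_0 ≅ Z.
  H_1: rank ker ∂_1 − rank ∂_2 = (10 − 4) − 6 = 0, and the invariant factors of ∂_2 are all 1, so H_1 ≅ 0.
  H_2: rank ker ∂_2 − rank ∂_3 = (10 − 6) − 4 = 0, and the invariant factors of ∂_3 are all 1, so H_2 ≅ 0.
  H_3: rank ker ∂_3 − rank ∂_4 = (5 − 4) − 0 = 1, and there is no ∂_4, so H_3 ≅ Z.

H_0 ≅ Z,  H_1 = 0,  H_2 = 0,  H_3 ≅ Z.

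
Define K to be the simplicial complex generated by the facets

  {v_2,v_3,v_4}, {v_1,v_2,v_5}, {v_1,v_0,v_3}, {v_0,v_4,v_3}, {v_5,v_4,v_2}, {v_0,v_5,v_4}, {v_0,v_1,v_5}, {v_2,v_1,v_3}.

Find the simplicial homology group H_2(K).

H_2 = Z.

Fix the vertex order v_0 < v_1 < v_2 < v_3 < v_4 < v_5 and write every simplex with vertices in increasing order. Then dim K = 2 and the simplices of K are:

  0-simplices (6): [v_0], [v_1], [v_2], [v_3], [v_4], [v_5]
  1-simplices (12): [v_0,v_1], [v_0,v_3], [v_0,v_4], [v_0,v_5], [v_1,v_2], [v_1,v_3], [v_1,v_5], [v_2,v_3], [v_2,v_4], [v_2,v_5], [v_3,v_4], [v_4,v_5]
  2-simplices (8): [v_0,v_1,v_3], [v_0,v_1,v_5], [v_0,v_3,v_4], [v_0,v_4,v_5], [v_1,v_2,v_3], [v_1,v_2,v_5], [v_2,v_3,v_4], [v_2,v_4,v_5]

Hence C_0 ≅ Z^6, C_1 ≅ Z^12, C_2 ≅ Z^8.

∂_1: C_1 → C_0 maps an edge to its endpoints' difference, ∂[p,q] = q − p.
This gives a 6×12 integer matrix of rank 5; reducing to Smith normal form yields diagonal entries (1,1,1,1,1).

∂_2: C_2 → C_1 acts by ∂[p,q,r] = [q,r] − [p,r] + [p,q]. For instance
  ∂[v_1,v_2,v_5] = [v_2,v_5] − [v_1,v_5] + [v_1,v_2],
  ∂[v_1,v_2,v_3] = [v_2,v_3] − [v_1,v_3] + [v_1,v_2].
The resulting 12×8 matrix has rank 7, and its Smith normal form has invariant factors (1,1,1,1,1,1,1).

Reading off H_k = ker ∂_k / im ∂_{k+1}:

  H_2: rank ker ∂_2 − rank ∂_3 = (8 − 7) − 0 = 1, and there is no ∂_3, so H_2 ≅ Z.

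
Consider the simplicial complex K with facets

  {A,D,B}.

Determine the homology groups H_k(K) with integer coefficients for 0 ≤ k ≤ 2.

H_0 ≅ Z,  H_1 = 0,  H_2 = 0.

Fix the vertex order A < B < D and write every simplex with vertices in increasing order. Then dim K = 2 and the simplices of K are:

  0-simplices (3): A, B, D
  1-simplices (3): AB, AD, BD
  2-simplices (1): ABD

so the chain groups are C_0 ≅ Z^3, C_1 ≅ Z^3, C_2 ≅ Z^1.

The boundary map ∂_1: C_1 → C_0 sends each edge [p,q] (with p < q) to q − p. For instance
  ∂AB = B − A.
As a 3×3 matrix over Z this has rank 2, with invariant factors (1,1).

∂_2: C_2 → C_1 maps a triangle to the signed sum of its edges. For instance
  ∂ABD = BD − AD + AB.
The resulting 3×1 matrix has rank 1, and its Smith normal form has invariant factors (1).

Reading off H_k = ker ∂_k / im ∂_{k+1}:

  H_0: rank C_0 − rank ∂_1 = 3 − 2 = 1, and the invariant factors of ∂_1 are all 1, so H_0 ≅ Z.
  H_1: rank ker ∂_1 − rank ∂_2 = (3 − 2) − 1 = 0, and the invariant factors of ∂_2 are all 1, so H_1 ≅ 0.
  H_2: rank ker ∂_2 − rank ∂_3 = (1 − 1) − 0 = 0, and there is no ∂_3, so H_2 ≅ 0.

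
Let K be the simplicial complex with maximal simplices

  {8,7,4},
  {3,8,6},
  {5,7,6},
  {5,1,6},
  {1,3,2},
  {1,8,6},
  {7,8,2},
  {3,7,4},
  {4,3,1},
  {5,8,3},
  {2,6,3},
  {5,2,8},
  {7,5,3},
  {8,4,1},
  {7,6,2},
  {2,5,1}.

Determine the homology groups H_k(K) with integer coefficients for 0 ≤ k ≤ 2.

H_0 ≅ Z,  H_1 ≅ Z^2,  H_2 ≅ Z.

Order the vertices as 1 < 2 < 3 < 4 < 5 < 6 < 7 < 8. Listing each simplex with vertices in this order, K has dimension 2 with simplices:

  0-simplices (8): [1], [2], [3], [4], [5], [6], [7], [8]
  1-simplices (24): (24 of them)
  2-simplices (16): [1,2,3], [1,2,5], [1,3,4], [1,4,8], [1,5,6], [1,6,8], [2,3,6], [2,5,8], [2,6,7], [2,7,8], [3,4,7], [3,5,7], [3,5,8], [3,6,8], [4,7,8], [5,6,7]

Hence C_0 ≅ Z^8, C_1 ≅ Z^24, C_2 ≅ Z^16.

The boundary map ∂_1: C_1 → C_0 maps an edge to its endpoints' difference, ∂[p,q] = q − p. For instance
  ∂[3,6] = [6] − [3].
The resulting 8×24 matrix has rank 7, and its Smith normal form has invariant factors (1,1,1,1,1,1,1).

∂_2: C_2 → C_1 acts by ∂[p,q,r] = [q,r] − [p,r] + [p,q]. For instance
  ∂[2,7,8] = [7,8] − [2,8] + [2,7],
  ∂[3,5,8] = [5,8] − [3,8] + [3,5].
The 24×16 boundary matrix has rank 15 and Smith normal form diag(1,1,1,1,1,1,1,1,1,1,1,1,1,1,1).

Now H_k = ker ∂_k / im ∂_{k+1}, so:

  H_0: rank C_0 − rank ∂_1 = 8 − 7 = 1, and the invariant factors of ∂_1 are all 1, so H_0 = Z.
  H_1: rank ker ∂_1 − rank ∂_2 = (24 − 7) − 15 = 2, and the invariant factors of ∂_2 are all 1, so H_1 = Z^2.
  H_2: rank ker ∂_2 − rank ∂_3 = (16 − 15) − 0 = 1, and there is no ∂_3, so H_2 = Z.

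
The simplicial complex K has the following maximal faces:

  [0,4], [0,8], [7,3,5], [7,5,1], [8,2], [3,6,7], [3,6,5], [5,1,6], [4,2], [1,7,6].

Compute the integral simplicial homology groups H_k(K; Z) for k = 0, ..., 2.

K has 9 vertices, 13 edges, 6 triangles.
rank ∂_0 = 0, rank ∂_1 = 7 ⇒ b_0 = 9 − 0 − 7 = 2; all invariant factors of ∂_1 are 1 so no torsion. So H_0 = Z^2.
rank ∂_1 = 7, rank ∂_2 = 5 ⇒ b_1 = 13 − 7 − 5 = 1; all invariant factors of ∂_2 are 1 so no torsion. So H_1 = Z.
rank ∂_2 = 5, rank ∂_3 = 0 ⇒ b_2 = 6 − 5 − 0 = 1. So H_2 = Z.

H_0 = Z^2,  H_1 = Z,  H_2 = Z.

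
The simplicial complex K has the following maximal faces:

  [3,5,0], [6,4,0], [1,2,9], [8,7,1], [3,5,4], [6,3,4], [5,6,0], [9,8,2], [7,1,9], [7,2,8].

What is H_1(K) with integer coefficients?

H_1 ≅ Z^2.

Fix the vertex order 0 < 1 < 2 < 3 < 4 < 5 < 6 < 7 < 8 < 9 and write every simplex with vertices in increasing order. Then dim K = 2 and the simplices of K are:

  0-simplices (10): [0], [1], [2], [3], [4], [5], [6], [7], [8], [9]
  1-simplices (20): [0,3], [0,4], [0,5], [0,6], [1,2], [1,7], [1,8], [1,9], [2,7], [2,8], [2,9], [3,4], [3,5], [3,6], [4,5], [4,6], [5,6], [7,8], [7,9], [8,9]
  2-simplices (10): [0,3,5], [0,4,6], [0,5,6], [1,2,9], [1,7,8], [1,7,9], [2,7,8], [2,8,9], [3,4,5], [3,4,6]

so the chain groups are C_0 ≅ Z^10, C_1 ≅ Z^20, C_2 ≅ Z^10.

The boundary map ∂_1: C_1 → C_0 is given by ∂[p,q] = [q] − [p]. For instance
  ∂[0,5] = [5] − [0].
The resulting 10×20 matrix has rank 8, and its Smith normal form has invariant factors (1,1,1,1,1,1,1,1).

The boundary map ∂_2: C_2 → C_1 sends each 2-simplex [p,q,r] to [q,r] − [p,r] + [p,q]. For instance
  ∂[1,7,8] = [7,8] − [1,8] + [1,7],
  ∂[3,4,6] = [4,6] − [3,6] + [3,4].
This gives a 20×10 integer matrix of rank 10; reducing to Smith normal form yields diagonal entries (1,1,1,1,1,1,1,1,1,1).

Computing H_k = (kernel of ∂_k) / (image of ∂_{k+1}):

  H_1: rank ker ∂_1 − rank ∂_2 = (20 − 8) − 10 = 2, and the invariant factors of ∂_2 are all 1, so H_1 = Z^2.

(K is a triangulation of the disjoint union of the Möbius band and the Möbius band.)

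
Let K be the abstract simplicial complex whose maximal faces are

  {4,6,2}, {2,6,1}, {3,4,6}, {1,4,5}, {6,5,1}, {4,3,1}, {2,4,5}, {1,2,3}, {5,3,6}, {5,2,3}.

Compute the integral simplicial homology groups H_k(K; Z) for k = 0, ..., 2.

Take the total order 1 < 2 < 3 < 4 < 5 < 6 on the vertex set. Then K (dimension 2) consists of the simplices:

  0-simplices (6): [1], [2], [3], [4], [5], [6]
  1-simplices (15): [1,2], [1,3], [1,4], [1,5], [1,6], [2,3], [2,4], [2,5], [2,6], [3,4], [3,5], [3,6], [4,5], [4,6], [5,6]
  2-simplices (10): [1,2,3], [1,2,6], [1,3,4], [1,4,5], [1,5,6], [2,3,5], [2,4,5], [2,4,6], [3,4,6], [3,5,6]

Hence C_0 ≅ Z^6, C_1 ≅ Z^15, C_2 ≅ Z^10.

The boundary map ∂_1: C_1 → C_0 maps an edge to its endpoints' difference, ∂[p,q] = q − p. For instance
  ∂[4,5] = [5] − [4].
The resulting 6×15 matrix has rank 5, and its Smith normal form has invariant factors (1,1,1,1,1).

The boundary map ∂_2: C_2 → C_1 maps a triangle to the signed sum of its edges. For instance
  ∂[2,3,5] = [3,5] − [2,5] + [2,3],
  ∂[1,3,4] = [3,4] − [1,4] + [1,3].
The resulting 15×10 matrix has rank 10, and its Smith normal form has invariant factors (1,1,1,1,1,1,1,1,1,2).

Computing H_k = (kernel of ∂_k) / (image of ∂_{k+1}):

  H_0: rank C_0 − rank ∂_1 = 6 − 5 = 1, and the invariant factors of ∂_1 are all 1, so H_0 ≅ Z.
  H_1: rank ker ∂_1 − rank ∂_2 = (15 − 5) − 10 = 0, and ∂_2 has invariant factor 2 > 1, so H_1 ≅ Z/2.
  H_2: rank ker ∂_2 − rank ∂_3 = (10 − 10) − 0 = 0, and there is no ∂_3, so H_2 ≅ 0.

H_0 ≅ Z,  H_1 ≅ Z/2,  H_2 = 0.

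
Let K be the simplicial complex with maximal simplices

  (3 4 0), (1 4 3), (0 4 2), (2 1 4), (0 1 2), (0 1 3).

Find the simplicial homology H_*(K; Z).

H_0 = Z,  H_1 = 0,  H_2 = Z.

Take the total order 0 < 1 < 2 < 3 < 4 on the vertex set. Then K (dimension 2) consists of the simplices:

  0-simplices (5): [0], [1], [2], [3], [4]
  1-simplices (9): [0,1], [0,2], [0,3], [0,4], [1,2], [1,3], [1,4], [2,4], [3,4]
  2-simplices (6): [0,1,2], [0,1,3], [0,2,4], [0,3,4], [1,2,4], [1,3,4]

so the chain groups are C_0 ≅ Z^5, C_1 ≅ Z^9, C_2 ≅ Z^6.

Boundary ∂_1: C_1 → C_0 sends each edge [p,q] (with p < q) to q − p. For instance
  ∂[2,4] = [4] − [2].
This gives a 5×9 integer matrix of rank 4; reducing to Smith normal form yields diagonal entries (1,1,1,1).

The boundary map ∂_2: C_2 → C_1 sends each 2-simplex [p,q,r] to [q,r] − [p,r] + [p,q]. For instance
  ∂[1,3,4] = [3,4] − [1,4] + [1,3],
  ∂[0,1,3] = [1,3] − [0,3] + [0,1].
As a 9×6 matrix over Z this has rank 5, with invariant factors (1,1,1,1,1).

Now H_k = ker ∂_k / im ∂_{k+1}, so:

  H_0: rank C_0 − rank ∂_1 = 5 − 4 = 1, and the invariant factors of ∂_1 are all 1, so H_0 ≅ Z.
  H_1: rank ker ∂_1 − rank ∂_2 = (9 − 4) − 5 = 0, and the invariant factors of ∂_2 are all 1, so H_1 ≅ 0.
  H_2: rank ker ∂_2 − rank ∂_3 = (6 − 5) − 0 = 1, and there is no ∂_3, so H_2 ≅ Z.

(K is a triangulation of the 2-sphere S^2.)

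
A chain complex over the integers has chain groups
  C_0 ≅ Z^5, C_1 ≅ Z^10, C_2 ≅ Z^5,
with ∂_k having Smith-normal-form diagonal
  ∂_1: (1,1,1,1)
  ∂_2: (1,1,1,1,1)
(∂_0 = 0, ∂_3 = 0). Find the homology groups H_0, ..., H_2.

H_0: b_0 = 5 − 0 − 4 = 1; torsion from ∂_1 factors > 1: none. So H_0 = Z.
H_1: b_1 = 10 − 4 − 5 = 1; torsion from ∂_2 factors > 1: none. So H_1 = Z.
H_2: b_2 = 5 − 5 − 0 = 0; torsion from ∂_3 factors > 1: none. So H_2 = 0.

H_0 = Z,  H_1 = Z,  H_2 = 0.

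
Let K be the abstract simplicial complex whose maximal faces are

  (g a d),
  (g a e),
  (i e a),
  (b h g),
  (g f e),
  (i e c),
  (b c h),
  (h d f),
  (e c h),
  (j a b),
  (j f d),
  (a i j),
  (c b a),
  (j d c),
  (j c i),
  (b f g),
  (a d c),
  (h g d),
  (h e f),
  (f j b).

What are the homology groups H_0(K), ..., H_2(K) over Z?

We work with the vertex ordering a < b < c < d < e < f < g < h < i < j. The simplices of K, each written with vertices in increasing order, are:

  0-simplices (10): a, b, c, d, e, f, g, h, i, j
  1-simplices (30): ab, ac, ad, ae, ag, ai, aj, bc, bf, bg, bh, bj, cd, ce, ch, ci, cj, df, dg, dh, dj, ef, eg, eh, ei, fg, fh, fj, gh, ij
  2-simplices (20): abc, abj, acd, adg, aeg, aei, aij, bch, bfg, bfj, bgh, cdj, ceh, cei, cij, dfh, dfj, dgh, efg, efh

so the chain groups are C_0 ≅ Z^10, C_1 ≅ Z^30, C_2 ≅ Z^20.

Boundary ∂_1: C_1 → C_0 is given by ∂[p,q] = [q] − [p].
This gives a 10×30 integer matrix of rank 9; reducing to Smith normal form yields diagonal entries (1,1,1,1,1,1,1,1,1).

∂_2: C_2 → C_1 maps a triangle to the signed sum of its edges. For instance
  ∂cdj = dj − cj + cd,
  ∂bfj = fj − bj + bf.
The resulting 30×20 matrix has rank 20, and its Smith normal form has invariant factors (1,1,1,1,1,1,1,1,1,1,1,1,1,1,1,1,1,1,1,2).

Computing H_k = (kernel of ∂_k) / (image of ∂_{k+1}):

  H_0: rank C_0 − rank ∂_1 = 10 − 9 = 1, and the invariant factors of ∂_1 are all 1, so H_0 ≅ Z.
  H_1: rank ker ∂_1 − rank ∂_2 = (30 − 9) − 20 = 1, and ∂_2 has invariant factor 2 > 1, so H_1 ≅ Z ⊕ Z/2Z.
  H_2: rank ker ∂_2 − rank ∂_3 = (20 − 20) − 0 = 0, and there is no ∂_3, so H_2 ≅ 0.

As a check, the Euler characteristic is 10 − 30 + 20 = 0, which agrees with 1 − 1 + 0 = 0.
(K is a triangulation of the Klein bottle.)

H_0 = Z,  H_1 = Z ⊕ Z/2Z,  H_2 = 0.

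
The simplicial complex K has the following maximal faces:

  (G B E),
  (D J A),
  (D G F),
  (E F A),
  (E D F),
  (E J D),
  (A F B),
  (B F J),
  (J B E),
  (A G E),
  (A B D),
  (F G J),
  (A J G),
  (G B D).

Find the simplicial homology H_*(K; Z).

We work with the vertex ordering A < B < D < E < F < G < J. The simplices of K, each written with vertices in increasing order, are:

  0-simplices (7): A, B, D, E, F, G, J
  1-simplices (21): AB, AD, AE, AF, AG, AJ, BD, BE, BF, BG, BJ, DE, DF, DG, DJ, EF, EG, EJ, FG, FJ, GJ
  2-simplices (14): ABD, ABF, ADJ, AEF, AEG, AGJ, BDG, BEG, BEJ, BFJ, DEF, DEJ, DFG, FGJ

Hence C_0 ≅ Z^7, C_1 ≅ Z^21, C_2 ≅ Z^14.

The boundary map ∂_1: C_1 → C_0 maps an edge to its endpoints' difference, ∂[p,q] = q − p.
As a 7×21 matrix over Z this has rank 6, with invariant factors (1,1,1,1,1,1).

The boundary map ∂_2: C_2 → C_1 sends each 2-simplex [p,q,r] to [q,r] − [p,r] + [p,q]. For instance
  ∂DEJ = EJ − DJ + DE,
  ∂ADJ = DJ − AJ + AD.
The resulting 21×14 matrix has rank 13, and its Smith normal form has invariant factors (1,1,1,1,1,1,1,1,1,1,1,1,1).

Now H_k = ker ∂_k / im ∂_{k+1}, so:

  H_0: rank C_0 − rank ∂_1 = 7 − 6 = 1, and the invariant factors of ∂_1 are all 1, so H_0 ≅ Z.
  H_1: rank ker ∂_1 − rank ∂_2 = (21 − 6) − 13 = 2, and the invariant factors of ∂_2 are all 1, so H_1 ≅ Z^2.
  H_2: rank ker ∂_2 − rank ∂_3 = (14 − 13) − 0 = 1, and there is no ∂_3, so H_2 ≅ Z.

(K is a triangulation of the torus T^2.)

H_0 = Z,  H_1 = Z^2,  H_2 = Z.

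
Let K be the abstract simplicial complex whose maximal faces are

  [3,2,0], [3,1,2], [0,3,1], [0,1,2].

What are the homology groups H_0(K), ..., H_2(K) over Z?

Fix the vertex order 0 < 1 < 2 < 3 and write every simplex with vertices in increasing order. Then dim K = 2 and the simplices of K are:

  0-simplices (4): [0], [1], [2], [3]
  1-simplices (6): [0,1], [0,2], [0,3], [1,2], [1,3], [2,3]
  2-simplices (4): [0,1,2], [0,1,3], [0,2,3], [1,2,3]

so the chain groups are C_0 ≅ Z^4, C_1 ≅ Z^6, C_2 ≅ Z^4.

Boundary ∂_1: C_1 → C_0 sends each edge [p,q] (with p < q) to q − p. For instance
  ∂[2,3] = [3] − [2].
The 4×6 boundary matrix has rank 3 and Smith normal form diag(1,1,1).

∂_2: C_2 → C_1 acts by ∂[p,q,r] = [q,r] − [p,r] + [p,q]. For instance
  ∂[0,2,3] = [2,3] − [0,3] + [0,2],
  ∂[0,1,2] = [1,2] − [0,2] + [0,1].
The resulting 6×4 matrix has rank 3, and its Smith normal form has invariant factors (1,1,1).

Reading off H_k = ker ∂_k / im ∂_{k+1}:

  H_0: rank C_0 − rank ∂_1 = 4 − 3 = 1, and the invariant factors of ∂_1 are all 1, so H_0 = Z.
  H_1: rank ker ∂_1 − rank ∂_2 = (6 − 3) − 3 = 0, and the invariant factors of ∂_2 are all 1, so H_1 = 0.
  H_2: rank ker ∂_2 − rank ∂_3 = (4 − 3) − 0 = 1, and there is no ∂_3, so H_2 = Z.

H_0 = Z,  H_1 = 0,  H_2 = Z.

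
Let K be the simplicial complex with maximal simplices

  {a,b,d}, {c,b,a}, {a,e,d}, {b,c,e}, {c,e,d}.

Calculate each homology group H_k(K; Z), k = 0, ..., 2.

Fix the vertex order a < b < c < d < e and write every simplex with vertices in increasing order. Then dim K = 2 and the simplices of K are:

  0-simplices (5): a, b, c, d, e
  1-simplices (10): ab, ac, ad, ae, bc, bd, be, cd, ce, de
  2-simplices (5): abc, abd, ade, bce, cde

giving chain groups C_0 ≅ Z^5, C_1 ≅ Z^10, C_2 ≅ Z^5.

∂_1: C_1 → C_0 is given by ∂[p,q] = [q] − [p].
As a 5×10 matrix over Z this has rank 4, with invariant factors (1,1,1,1).

Boundary ∂_2: C_2 → C_1 maps a triangle to the signed sum of its edges. For instance
  ∂bce = ce − be + bc,
  ∂cde = de − ce + cd.
The 10×5 boundary matrix has rank 5 and Smith normal form diag(1,1,1,1,1).

Reading off H_k = ker ∂_k / im ∂_{k+1}:

  H_0: rank C_0 − rank ∂_1 = 5 − 4 = 1, and the invariant factors of ∂_1 are all 1, so H_0 ≅ Z.
  H_1: rank ker ∂_1 − rank ∂_2 = (10 − 4) − 5 = 1, and the invariant factors of ∂_2 are all 1, so H_1 ≅ Z.
  H_2: rank ker ∂_2 − rank ∂_3 = (5 − 5) − 0 = 0, and there is no ∂_3, so H_2 ≅ 0.

As a check, the Euler characteristic is 5 − 10 + 5 = 0, which agrees with 1 − 1 + 0 = 0.

H_0 ≅ Z,  H_1 ≅ Z,  H_2 = 0.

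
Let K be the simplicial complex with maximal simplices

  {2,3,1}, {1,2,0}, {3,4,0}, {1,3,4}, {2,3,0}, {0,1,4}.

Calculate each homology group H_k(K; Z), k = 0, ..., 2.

K has 5 vertices, 9 edges, 6 triangles.
rank ∂_0 = 0, rank ∂_1 = 4 ⇒ b_0 = 5 − 0 − 4 = 1; all invariant factors of ∂_1 are 1 so no torsion. So H_0 = Z.
rank ∂_1 = 4, rank ∂_2 = 5 ⇒ b_1 = 9 − 4 − 5 = 0; all invariant factors of ∂_2 are 1 so no torsion. So H_1 = 0.
rank ∂_2 = 5, rank ∂_3 = 0 ⇒ b_2 = 6 − 5 − 0 = 1. So H_2 = Z.

H_0 ≅ Z,  H_1 = 0,  H_2 ≅ Z.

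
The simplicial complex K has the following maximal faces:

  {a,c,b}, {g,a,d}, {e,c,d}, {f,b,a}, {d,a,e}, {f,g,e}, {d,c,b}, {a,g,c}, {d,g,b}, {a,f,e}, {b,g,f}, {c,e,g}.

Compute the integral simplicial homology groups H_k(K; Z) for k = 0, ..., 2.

We work with the vertex ordering a < b < c < d < e < f < g. The simplices of K, each written with vertices in increasing order, are:

  0-simplices (7): a, b, c, d, e, f, g
  1-simplices (18): ab, ac, ad, ae, af, ag, bc, bd, bf, bg, cd, ce, cg, de, dg, ef, eg, fg
  2-simplices (12): abc, abf, acg, ade, adg, aef, bcd, bdg, bfg, cde, ceg, efg

so the chain groups are C_0 ≅ Z^7, C_1 ≅ Z^18, C_2 ≅ Z^12.

The boundary map ∂_1: C_1 → C_0 sends each edge [p,q] (with p < q) to q − p. For instance
  ∂cg = g − c.
As a 7×18 matrix over Z this has rank 6, with invariant factors (1,1,1,1,1,1).

The boundary map ∂_2: C_2 → C_1 maps a triangle to the signed sum of its edges. For instance
  ∂adg = dg − ag + ad,
  ∂ade = de − ae + ad.
The 18×12 boundary matrix has rank 12 and Smith normal form diag(1,1,1,1,1,1,1,1,1,1,1,2).

From H_k ≅ ker(∂_k) / im(∂_{k+1}) we obtain:

  H_0: rank C_0 − rank ∂_1 = 7 − 6 = 1, and the invariant factors of ∂_1 are all 1, so H_0 ≅ Z.
  H_1: rank ker ∂_1 − rank ∂_2 = (18 − 6) − 12 = 0, and ∂_2 has invariant factor 2 > 1, so H_1 ≅ Z/2.
  H_2: rank ker ∂_2 − rank ∂_3 = (12 − 12) − 0 = 0, and there is no ∂_3, so H_2 ≅ 0.

(K is a triangulation of the real projective plane RP^2.)

H_0 = Z,  H_1 = Z/2,  H_2 = 0.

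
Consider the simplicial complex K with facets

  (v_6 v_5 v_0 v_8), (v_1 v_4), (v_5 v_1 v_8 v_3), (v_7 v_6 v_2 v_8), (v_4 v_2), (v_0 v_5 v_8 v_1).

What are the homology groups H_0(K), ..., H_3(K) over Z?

Order the vertices as v_0 < v_1 < v_2 < v_3 < v_4 < v_5 < v_6 < v_7 < v_8. Listing each simplex with vertices in this order, K has dimension 3 with simplices:

  0-simplices (9): [v_0], [v_1], [v_2], [v_3], [v_4], [v_5], [v_6], [v_7], [v_8]
  1-simplices (19): (19 of them)
  2-simplices (14): (14 of them)
  3-simplices (4): [v_0,v_1,v_5,v_8], [v_0,v_5,v_6,v_8], [v_1,v_3,v_5,v_8], [v_2,v_6,v_7,v_8]

Hence C_0 ≅ Z^9, C_1 ≅ Z^19, C_2 ≅ Z^14, C_3 ≅ Z^4.

Boundary ∂_1: C_1 → C_0 sends each edge [p,q] (with p < q) to q − p.
This gives a 9×19 integer matrix of rank 8; reducing to Smith normal form yields diagonal entries (1,1,1,1,1,1,1,1).

The boundary map ∂_2: C_2 → C_1 maps a triangle to the signed sum of its edges. For instance
  ∂[v_0,v_5,v_8] = [v_5,v_8] − [v_0,v_8] + [v_0,v_5],
  ∂[v_6,v_7,v_8] = [v_7,v_8] − [v_6,v_8] + [v_6,v_7].
As a 19×14 matrix over Z this has rank 10, with invariant factors (1,1,1,1,1,1,1,1,1,1).

Boundary ∂_3: C_3 → C_2 sends each 3-simplex σ to the alternating sum Σ_i (−1)^i (σ with its i-th vertex removed). For instance
  ∂[v_2,v_6,v_7,v_8] = [v_6,v_7,v_8] − [v_2,v_7,v_8] + [v_2,v_6,v_8] − [v_2,v_6,v_7],
  ∂[v_1,v_3,v_5,v_8] = [v_3,v_5,v_8] − [v_1,v_5,v_8] + [v_1,v_3,v_8] − [v_1,v_3,v_5].
The 14×4 boundary matrix has rank 4 and Smith normal form diag(1,1,1,1).

Computing H_k = (kernel of ∂_k) / (image of ∂_{k+1}):

  H_0: rank C_0 − rank ∂_1 = 9 − 8 = 1, and the invariant factors of ∂_1 are all 1, so H_0 ≅ Z.
  H_1: rank ker ∂_1 − rank ∂_2 = (19 − 8) − 10 = 1, and the invariant factors of ∂_2 are all 1, so H_1 ≅ Z.
  H_2: rank ker ∂_2 − rank ∂_3 = (14 − 10) − 4 = 0, and the invariant factors of ∂_3 are all 1, so H_2 ≅ 0.
  H_3: rank ker ∂_3 − rank ∂_4 = (4 − 4) − 0 = 0, and there is no ∂_4, so H_3 ≅ 0.

As a check, the Euler characteristic is 9 − 19 + 14 − 4 = 0, which agrees with 1 − 1 + 0 − 0 = 0.

H_0 = Z,  H_1 = Z,  H_2 = 0,  H_3 = 0.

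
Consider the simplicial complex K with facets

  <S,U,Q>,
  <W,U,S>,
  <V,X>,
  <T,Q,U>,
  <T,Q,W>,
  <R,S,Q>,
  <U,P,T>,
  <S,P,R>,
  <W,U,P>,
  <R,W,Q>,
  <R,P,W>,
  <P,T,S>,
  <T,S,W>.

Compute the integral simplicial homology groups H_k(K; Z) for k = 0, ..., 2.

Take the total order P < Q < R < S < T < U < V < W < X on the vertex set. Then K (dimension 2) consists of the simplices:

  0-simplices (9): P, Q, R, S, T, U, V, W, X
  1-simplices (19): PR, PS, PT, PU, PW, QR, QS, QT, QU, QW, RS, RW, ST, SU, SW, TU, TW, UW, VX
  2-simplices (12): PRS, PRW, PST, PTU, PUW, QRS, QRW, QSU, QTU, QTW, STW, SUW

giving chain groups C_0 ≅ Z^9, C_1 ≅ Z^19, C_2 ≅ Z^12.

Boundary ∂_1: C_1 → C_0 sends each edge [p,q] (with p < q) to q − p. For instance
  ∂ST = T − S.
The resulting 9×19 matrix has rank 7, and its Smith normal form has invariant factors (1,1,1,1,1,1,1).

∂_2: C_2 → C_1 maps a triangle to the signed sum of its edges. For instance
  ∂QRW = RW − QW + QR,
  ∂QSU = SU − QU + QS.
As a 19×12 matrix over Z this has rank 12, with invariant factors (1,1,1,1,1,1,1,1,1,1,1,2).

From H_k ≅ ker(∂_k) / im(∂_{k+1}) we obtain:

  H_0: rank C_0 − rank ∂_1 = 9 − 7 = 2, and the invariant factors of ∂_1 are all 1, so H_0 ≅ Z^2.
  H_1: rank ker ∂_1 − rank ∂_2 = (19 − 7) − 12 = 0, and ∂_2 has invariant factor 2 > 1, so H_1 ≅ Z_2.
  H_2: rank ker ∂_2 − rank ∂_3 = (12 − 12) − 0 = 0, and there is no ∂_3, so H_2 ≅ 0.

As a check, the Euler characteristic is 9 − 19 + 12 = 2, which agrees with 2 − 0 + 0 = 2.
(K is a triangulation of the disjoint union of the real projective plane RP^2 and the 1-simplex.)

H_0 = Z^2,  H_1 = Z_2,  H_2 = 0.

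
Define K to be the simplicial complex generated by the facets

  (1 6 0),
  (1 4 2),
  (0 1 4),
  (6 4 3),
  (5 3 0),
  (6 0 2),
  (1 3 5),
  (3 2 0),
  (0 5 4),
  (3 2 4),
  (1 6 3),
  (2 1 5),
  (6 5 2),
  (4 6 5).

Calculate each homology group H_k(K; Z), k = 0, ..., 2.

Order the vertices as 0 < 1 < 2 < 3 < 4 < 5 < 6. Listing each simplex with vertices in this order, K has dimension 2 with simplices:

  0-simplices (7): [0], [1], [2], [3], [4], [5], [6]
  1-simplices (21): [0,1], [0,2], [0,3], [0,4], [0,5], [0,6], [1,2], [1,3], [1,4], [1,5], [1,6], [2,3], [2,4], [2,5], [2,6], [3,4], [3,5], [3,6], [4,5], [4,6], [5,6]
  2-simplices (14): [0,1,4], [0,1,6], [0,2,3], [0,2,6], [0,3,5], [0,4,5], [1,2,4], [1,2,5], [1,3,5], [1,3,6], [2,3,4], [2,5,6], [3,4,6], [4,5,6]

Hence C_0 ≅ Z^7, C_1 ≅ Z^21, C_2 ≅ Z^14.

The boundary map ∂_1: C_1 → C_0 is given by ∂[p,q] = [q] − [p]. For instance
  ∂[3,4] = [4] − [3].
The resulting 7×21 matrix has rank 6, and its Smith normal form has invariant factors (1,1,1,1,1,1).

The boundary map ∂_2: C_2 → C_1 sends each 2-simplex [p,q,r] to [q,r] − [p,r] + [p,q]. For instance
  ∂[0,2,6] = [2,6] − [0,6] + [0,2],
  ∂[0,1,4] = [1,4] − [0,4] + [0,1].
The 21×14 boundary matrix has rank 13 and Smith normal form diag(1,1,1,1,1,1,1,1,1,1,1,1,1).

From H_k ≅ ker(∂_k) / im(∂_{k+1}) we obtain:

  H_0: rank C_0 − rank ∂_1 = 7 − 6 = 1, and the invariant factors of ∂_1 are all 1, so H_0 = Z.
  H_1: rank ker ∂_1 − rank ∂_2 = (21 − 6) − 13 = 2, and the invariant factors of ∂_2 are all 1, so H_1 = Z^2.
  H_2: rank ker ∂_2 − rank ∂_3 = (14 − 13) − 0 = 1, and there is no ∂_3, so H_2 = Z.

H_0 ≅ Z,  H_1 ≅ Z^2,  H_2 ≅ Z.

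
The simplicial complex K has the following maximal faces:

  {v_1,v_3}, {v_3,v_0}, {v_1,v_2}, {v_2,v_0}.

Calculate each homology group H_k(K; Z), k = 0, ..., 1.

We work with the vertex ordering v_0 < v_1 < v_2 < v_3. The simplices of K, each written with vertices in increasing order, are:

  0-simplices (4): [v_0], [v_1], [v_2], [v_3]
  1-simplices (4): [v_0,v_2], [v_0,v_3], [v_1,v_2], [v_1,v_3]

so the chain groups are C_0 ≅ Z^4, C_1 ≅ Z^4.

∂_1: C_1 → C_0 sends each edge [p,q] (with p < q) to q − p.
The 4×4 boundary matrix has rank 3 and Smith normal form diag(1,1,1).

Computing H_k = (kernel of ∂_k) / (image of ∂_{k+1}):

  H_0: rank C_0 − rank ∂_1 = 4 − 3 = 1, and the invariant factors of ∂_1 are all 1, so H_0 = Z.
  H_1: rank ker ∂_1 − rank ∂_2 = (4 − 3) − 0 = 1, and there is no ∂_2, so H_1 = Z.

H_0 ≅ Z,  H_1 ≅ Z.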